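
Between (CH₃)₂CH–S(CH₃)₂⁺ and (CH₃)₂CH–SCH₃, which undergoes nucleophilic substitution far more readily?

From (CH₃)₂CH–SCH₃ the departing group would be RS⁻ (pKₐ(RSH (a thiol)) ≈ 10.5). Moderately basic; rarely leaves without activation.
From (CH₃)₂CH–S(CH₃)₂⁺ the leaving group is SR'₂ (pKₐ(R'₂SH⁺) ≈ -7). Neutral; leaves from a sulfonium salt (R–SR'₂⁺).
(In practice (CH₃)₂CH–S(CH₃)₂⁺ is made from (CH₃)₂CH–SCH₃ by S-methylation with CH₃I, allowing neutral dimethyl sulfide, rather than methanethiolate, to depart.)

(CH₃)₂CH–S(CH₃)₂⁺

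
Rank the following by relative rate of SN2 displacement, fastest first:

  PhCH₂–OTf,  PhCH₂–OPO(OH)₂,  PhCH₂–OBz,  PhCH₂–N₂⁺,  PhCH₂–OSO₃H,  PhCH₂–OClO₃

Identical carbon frameworks mean the comparison reduces to leaving-group quality.
Leaving-group ability tracks the stability of the departed species; conjugate-acid pKₐ is the usual yardstick (lower pKₐ → better LG).
PhCH₂–N₂⁺ loses N₂: no meaningful conjugate acid; N₂ departs as an exceptionally stable neutral molecule
PhCH₂–OTf loses OTf⁻: pKₐ(CF₃SO₃H (triflic acid)) ≈ -14
PhCH₂–OClO₃ loses ClO₄⁻: pKₐ(HClO₄) ≈ -10
PhCH₂–OSO₃H loses HSO₄⁻: pKₐ(H₂SO₄) ≈ -3
PhCH₂–OPO(OH)₂ loses H₂PO₄⁻: pKₐ(H₃PO₄) ≈ 2.1
PhCH₂–OBz loses PhCOO⁻: pKₐ(C₆H₅COOH) ≈ 4.2

PhCH₂–N₂⁺ > PhCH₂–OTf > PhCH₂–OClO₃ > PhCH₂–OSO₃H > PhCH₂–OPO(OH)₂ > PhCH₂–OBz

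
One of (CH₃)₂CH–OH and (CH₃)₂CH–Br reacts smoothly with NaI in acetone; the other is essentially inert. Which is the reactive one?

From (CH₃)₂CH–OH the departing group would be OH⁻ (pKₐ(H₂O) ≈ 15.7). Strong base; essentially never leaves without prior activation.
From (CH₃)₂CH–Br the leaving group is Br⁻ (pKₐ(HBr) ≈ -9). Weak base; good leaving group.
(In practice (CH₃)₂CH–Br is made from (CH₃)₂CH–OH by treatment with PBr₃, replacing the hydroxyl with bromide.)

(CH₃)₂CH–Br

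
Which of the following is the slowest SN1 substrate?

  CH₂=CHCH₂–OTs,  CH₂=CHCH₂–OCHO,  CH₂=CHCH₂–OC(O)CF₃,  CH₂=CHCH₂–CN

CH₂=CHCH₂–CN

Same R in every case — rank the leaving groups.
A good leaving group is a weak base: the lower the pKₐ of its conjugate acid, the more readily it departs.
CH₂=CHCH₂–OTs loses OTs⁻: pKₐ(p-CH₃C₆H₄SO₃H (TsOH)) ≈ -2.8
CH₂=CHCH₂–OC(O)CF₃ loses CF₃COO⁻: pKₐ(CF₃COOH) ≈ 0.2
CH₂=CHCH₂–OCHO loses HCOO⁻: pKₐ(HCOOH) ≈ 3.8
CH₂=CHCH₂–CN loses CN⁻: pKₐ(HCN) ≈ 9.2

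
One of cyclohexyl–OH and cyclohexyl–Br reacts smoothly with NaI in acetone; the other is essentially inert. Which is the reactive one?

cyclohexyl–Br

From cyclohexyl–OH the departing group would be OH⁻ (pKₐ(H₂O) ≈ 15.7). Strong base; essentially never leaves without prior activation.
From cyclohexyl–Br the leaving group is Br⁻ (pKₐ(HBr) ≈ -9). Weak base; good leaving group.
(In practice cyclohexyl–Br is made from cyclohexyl–OH by treatment with PBr₃, replacing the hydroxyl with bromide.)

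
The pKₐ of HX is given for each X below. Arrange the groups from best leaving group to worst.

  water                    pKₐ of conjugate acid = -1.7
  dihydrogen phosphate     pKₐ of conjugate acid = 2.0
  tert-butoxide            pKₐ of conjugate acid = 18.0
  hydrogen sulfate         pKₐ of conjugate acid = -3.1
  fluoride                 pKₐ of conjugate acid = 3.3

Lower conjugate-acid pKₐ ⇒ weaker base ⇒ better leaving group.
Sorting by the given values: hydrogen sulfate (-3.1), water (-1.7), dihydrogen phosphate (2.0), fluoride (3.3), tert-butoxide (18.0).

hydrogen sulfate > water > dihydrogen phosphate > fluoride > tert-butoxide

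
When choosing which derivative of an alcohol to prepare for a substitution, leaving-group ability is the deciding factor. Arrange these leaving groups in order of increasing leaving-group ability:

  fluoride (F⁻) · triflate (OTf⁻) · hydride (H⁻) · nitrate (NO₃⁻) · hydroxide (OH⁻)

hydride (H⁻) < hydroxide (OH⁻) < fluoride (F⁻) < nitrate (NO₃⁻) < triflate (OTf⁻)

triflate (OTf⁻): pKₐ(CF₃SO₃H (triflic acid)) ≈ -14
nitrate (NO₃⁻): pKₐ(HNO₃) ≈ -1.3
fluoride (F⁻): pKₐ(HF) ≈ 3.2
hydroxide (OH⁻): pKₐ(H₂O) ≈ 15.7
hydride (H⁻): pKₐ(H₂) ≈ 36
Reversing gives the worst-to-best order requested.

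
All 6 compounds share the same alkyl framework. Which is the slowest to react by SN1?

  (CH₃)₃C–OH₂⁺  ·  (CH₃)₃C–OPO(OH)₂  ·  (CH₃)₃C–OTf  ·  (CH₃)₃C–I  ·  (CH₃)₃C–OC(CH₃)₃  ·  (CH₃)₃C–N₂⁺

(CH₃)₃C–OC(CH₃)₃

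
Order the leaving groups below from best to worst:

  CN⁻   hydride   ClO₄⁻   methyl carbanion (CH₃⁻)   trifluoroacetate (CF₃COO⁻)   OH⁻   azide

ClO₄⁻ > trifluoroacetate (CF₃COO⁻) > azide > CN⁻ > OH⁻ > hydride > methyl carbanion (CH₃⁻)

A good leaving group is a weak base: the lower the pKₐ of its conjugate acid, the more readily it departs.
ClO₄⁻: pKₐ(HClO₄) ≈ -10
trifluoroacetate (CF₃COO⁻): pKₐ(CF₃COOH) ≈ 0.2
azide: pKₐ(HN₃) ≈ 4.7
CN⁻: pKₐ(HCN) ≈ 9.2
OH⁻: pKₐ(H₂O) ≈ 15.7
hydride: pKₐ(H₂) ≈ 36
methyl carbanion (CH₃⁻): pKₐ(CH₄) ≈ 48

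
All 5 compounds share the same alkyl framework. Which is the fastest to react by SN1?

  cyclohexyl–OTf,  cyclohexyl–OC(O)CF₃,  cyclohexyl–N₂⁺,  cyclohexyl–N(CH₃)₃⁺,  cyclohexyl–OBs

cyclohexyl–N₂⁺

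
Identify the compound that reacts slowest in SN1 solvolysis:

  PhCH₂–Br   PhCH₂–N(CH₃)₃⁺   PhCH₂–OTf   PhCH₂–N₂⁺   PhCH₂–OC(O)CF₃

PhCH₂–N(CH₃)₃⁺

The skeletons are identical, so relative rate is governed entirely by leaving-group ability.
Rank by basicity of the departing species: weakest base leaves most easily.
PhCH₂–N₂⁺ loses N₂: no meaningful conjugate acid; N₂ departs as an exceptionally stable neutral molecule
PhCH₂–OTf loses OTf⁻: pKₐ(CF₃SO₃H (triflic acid)) ≈ -14
PhCH₂–Br loses Br⁻: pKₐ(HBr) ≈ -9
PhCH₂–OC(O)CF₃ loses CF₃COO⁻: pKₐ(CF₃COOH) ≈ 0.2
PhCH₂–N(CH₃)₃⁺ loses NR'₃: pKₐ(R'₃NH⁺) ≈ 10.7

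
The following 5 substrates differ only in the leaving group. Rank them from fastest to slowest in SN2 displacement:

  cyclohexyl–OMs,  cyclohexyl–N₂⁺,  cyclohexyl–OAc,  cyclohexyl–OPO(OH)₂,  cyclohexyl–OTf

Identical carbon frameworks mean the comparison reduces to leaving-group quality.
Leaving-group ability tracks the stability of the departed species; conjugate-acid pKₐ is the usual yardstick (lower pKₐ → better LG).
cyclohexyl–N₂⁺ loses N₂: no meaningful conjugate acid; N₂ departs as an exceptionally stable neutral molecule
cyclohexyl–OTf loses OTf⁻: pKₐ(CF₃SO₃H (triflic acid)) ≈ -14
cyclohexyl–OMs loses OMs⁻: pKₐ(CH₃SO₃H (MsOH)) ≈ -1.9
cyclohexyl–OPO(OH)₂ loses H₂PO₄⁻: pKₐ(H₃PO₄) ≈ 2.1
cyclohexyl–OAc loses AcO⁻: pKₐ(CH₃COOH) ≈ 4.8

cyclohexyl–N₂⁺ > cyclohexyl–OTf > cyclohexyl–OMs > cyclohexyl–OPO(OH)₂ > cyclohexyl–OAc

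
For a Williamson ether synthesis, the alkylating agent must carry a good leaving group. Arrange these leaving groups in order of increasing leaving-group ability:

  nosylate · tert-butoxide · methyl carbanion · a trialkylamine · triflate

triflate: pKₐ(CF₃SO₃H (triflic acid)) ≈ -14 — charge spread over three oxygens and a CF₃ group; the premier leaving group in synthesis
nosylate: pKₐ(p-O₂NC₆H₄SO₃H) ≈ -3.5 — p-nitro group further stabilises the sulfonate
a trialkylamine: pKₐ(R'₃NH⁺) ≈ 10.7 — neutral but still a fairly strong base; Hofmann-elimination LG
tert-butoxide: pKₐ(t-BuOH) ≈ 18 — bulky, strongly basic alkoxide
methyl carbanion: pKₐ(CH₄) ≈ 48 — unstabilised carbanion; the worst conceivable leaving group
Reversing gives the worst-to-best order requested.

methyl carbanion < tert-butoxide < a trialkylamine < nosylate < triflate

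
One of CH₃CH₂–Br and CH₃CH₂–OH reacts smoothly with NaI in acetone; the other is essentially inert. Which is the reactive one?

CH₃CH₂–Br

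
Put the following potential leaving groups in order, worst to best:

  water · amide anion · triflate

amide anion < water < triflate

The more stable X⁻ (or X) is on its own — i.e. the weaker a base it is — the better a leaving group it makes.
triflate: pKₐ(CF₃SO₃H (triflic acid)) ≈ -14 — charge spread over three oxygens and a CF₃ group; the premier leaving group in synthesis
water: pKₐ(H₃O⁺) ≈ -1.7 — neutral; leaves from a protonated alcohol (R–OH₂⁺)
amide anion: pKₐ(NH₃) ≈ 38 — extremely strong base; never a leaving group
The question asks for worst first, so the sequence is read in increasing leaving-group ability.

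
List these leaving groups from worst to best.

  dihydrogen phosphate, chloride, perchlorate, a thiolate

perchlorate: pKₐ(HClO₄) ≈ -10
chloride: pKₐ(HCl) ≈ -7
dihydrogen phosphate: pKₐ(H₃PO₄) ≈ 2.1
a thiolate: pKₐ(RSH (a thiol)) ≈ 10.5
The question asks for worst first, so the sequence is read in increasing leaving-group ability.

a thiolate < dihydrogen phosphate < chloride < perchlorate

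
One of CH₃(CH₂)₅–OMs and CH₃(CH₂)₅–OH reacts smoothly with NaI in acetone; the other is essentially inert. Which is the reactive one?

CH₃(CH₂)₅–OMs

From CH₃(CH₂)₅–OH the departing group would be OH⁻ (pKₐ(H₂O) ≈ 15.7). Strong base; essentially never leaves without prior activation.
From CH₃(CH₂)₅–OMs the leaving group is OMs⁻ (pKₐ(CH₃SO₃H (MsOH)) ≈ -1.9). Resonance-delocalised alkanesulfonate.
(In practice CH₃(CH₂)₅–OMs is made from CH₃(CH₂)₅–OH by treatment with MsCl / Et₃N, converting the hydroxyl into a mesylate.)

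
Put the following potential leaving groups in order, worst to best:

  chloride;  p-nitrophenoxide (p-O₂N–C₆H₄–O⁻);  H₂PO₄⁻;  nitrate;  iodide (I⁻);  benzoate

p-nitrophenoxide (p-O₂N–C₆H₄–O⁻) < benzoate < H₂PO₄⁻ < nitrate < chloride < iodide (I⁻)

iodide (I⁻): pKₐ(HI) ≈ -10
chloride: pKₐ(HCl) ≈ -7
nitrate: pKₐ(HNO₃) ≈ -1.3 — resonance-delocalised over three oxygens
H₂PO₄⁻: pKₐ(H₃PO₄) ≈ 2.1
benzoate: pKₐ(C₆H₅COOH) ≈ 4.2 — aryl carboxylate
p-nitrophenoxide (p-O₂N–C₆H₄–O⁻): pKₐ(p-nitrophenol) ≈ 7.2
The question asks for worst first, so the sequence is read in increasing leaving-group ability.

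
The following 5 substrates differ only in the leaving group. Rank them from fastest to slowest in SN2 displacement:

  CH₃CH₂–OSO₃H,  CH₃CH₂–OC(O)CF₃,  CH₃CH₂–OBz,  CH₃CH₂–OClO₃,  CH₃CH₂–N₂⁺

CH₃CH₂–N₂⁺ > CH₃CH₂–OClO₃ > CH₃CH₂–OSO₃H > CH₃CH₂–OC(O)CF₃ > CH₃CH₂–OBz

With the same alkyl group throughout, only the leaving group differentiates the rates.
The more stable X⁻ (or X) is on its own — i.e. the weaker a base it is — the better a leaving group it makes.
CH₃CH₂–N₂⁺ loses N₂: no meaningful conjugate acid; N₂ departs as an exceptionally stable neutral molecule
CH₃CH₂–OClO₃ loses ClO₄⁻: pKₐ(HClO₄) ≈ -10
CH₃CH₂–OSO₃H loses HSO₄⁻: pKₐ(H₂SO₄) ≈ -3
CH₃CH₂–OC(O)CF₃ loses CF₃COO⁻: pKₐ(CF₃COOH) ≈ 0.2
CH₃CH₂–OBz loses PhCOO⁻: pKₐ(C₆H₅COOH) ≈ 4.2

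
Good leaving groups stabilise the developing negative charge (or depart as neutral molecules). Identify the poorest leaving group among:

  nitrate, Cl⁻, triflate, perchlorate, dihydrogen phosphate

dihydrogen phosphate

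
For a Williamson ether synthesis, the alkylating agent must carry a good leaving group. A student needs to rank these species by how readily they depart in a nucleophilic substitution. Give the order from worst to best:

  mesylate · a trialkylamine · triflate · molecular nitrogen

a trialkylamine < mesylate < triflate < molecular nitrogen

A good leaving group is a weak base: the lower the pKₐ of its conjugate acid, the more readily it departs.
molecular nitrogen: no meaningful conjugate acid; N₂ departs as an exceptionally stable neutral molecule
triflate: pKₐ(CF₃SO₃H (triflic acid)) ≈ -14
mesylate: pKₐ(CH₃SO₃H (MsOH)) ≈ -1.9
a trialkylamine: pKₐ(R'₃NH⁺) ≈ 10.7
Reversing gives the worst-to-best order requested.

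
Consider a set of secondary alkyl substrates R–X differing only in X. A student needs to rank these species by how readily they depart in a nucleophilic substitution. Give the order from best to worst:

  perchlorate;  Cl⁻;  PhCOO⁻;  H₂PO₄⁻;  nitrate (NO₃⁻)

perchlorate > Cl⁻ > nitrate (NO₃⁻) > H₂PO₄⁻ > PhCOO⁻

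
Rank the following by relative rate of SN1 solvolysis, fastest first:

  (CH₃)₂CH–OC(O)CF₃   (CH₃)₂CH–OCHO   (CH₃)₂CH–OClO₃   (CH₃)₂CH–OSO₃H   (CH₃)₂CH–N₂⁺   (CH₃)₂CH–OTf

(CH₃)₂CH–N₂⁺ > (CH₃)₂CH–OTf > (CH₃)₂CH–OClO₃ > (CH₃)₂CH–OSO₃H > (CH₃)₂CH–OC(O)CF₃ > (CH₃)₂CH–OCHO

With the same alkyl group throughout, only the leaving group differentiates the rates.
A good leaving group is a weak base: the lower the pKₐ of its conjugate acid, the more readily it departs.
(CH₃)₂CH–N₂⁺ loses N₂: no meaningful conjugate acid; N₂ departs as an exceptionally stable neutral molecule
(CH₃)₂CH–OTf loses OTf⁻: pKₐ(CF₃SO₃H (triflic acid)) ≈ -14
(CH₃)₂CH–OClO₃ loses ClO₄⁻: pKₐ(HClO₄) ≈ -10
(CH₃)₂CH–OSO₃H loses HSO₄⁻: pKₐ(H₂SO₄) ≈ -3
(CH₃)₂CH–OC(O)CF₃ loses CF₃COO⁻: pKₐ(CF₃COOH) ≈ 0.2
(CH₃)₂CH–OCHO loses HCOO⁻: pKₐ(HCOOH) ≈ 3.8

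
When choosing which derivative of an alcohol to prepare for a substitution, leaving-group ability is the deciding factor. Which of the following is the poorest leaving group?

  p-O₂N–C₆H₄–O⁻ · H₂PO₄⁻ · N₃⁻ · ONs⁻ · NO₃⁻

A good leaving group is a weak base: the lower the pKₐ of its conjugate acid, the more readily it departs.
ONs⁻: pKₐ(p-O₂NC₆H₄SO₃H) ≈ -3.5
NO₃⁻: pKₐ(HNO₃) ≈ -1.3
H₂PO₄⁻: pKₐ(H₃PO₄) ≈ 2.1
N₃⁻: pKₐ(HN₃) ≈ 4.7
p-O₂N–C₆H₄–O⁻: pKₐ(p-nitrophenol) ≈ 7.2

p-O₂N–C₆H₄–O⁻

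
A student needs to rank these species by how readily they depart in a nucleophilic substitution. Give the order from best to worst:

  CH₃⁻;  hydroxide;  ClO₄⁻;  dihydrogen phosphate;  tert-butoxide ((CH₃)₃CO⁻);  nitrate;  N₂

N₂ > ClO₄⁻ > nitrate > dihydrogen phosphate > hydroxide > tert-butoxide ((CH₃)₃CO⁻) > CH₃⁻

N₂: no meaningful conjugate acid; N₂ departs as an exceptionally stable neutral molecule
ClO₄⁻: pKₐ(HClO₄) ≈ -10
nitrate: pKₐ(HNO₃) ≈ -1.3
dihydrogen phosphate: pKₐ(H₃PO₄) ≈ 2.1
hydroxide: pKₐ(H₂O) ≈ 15.7
tert-butoxide ((CH₃)₃CO⁻): pKₐ(t-BuOH) ≈ 18
CH₃⁻: pKₐ(CH₄) ≈ 48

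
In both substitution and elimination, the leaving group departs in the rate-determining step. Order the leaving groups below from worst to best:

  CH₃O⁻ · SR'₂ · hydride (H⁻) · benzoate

hydride (H⁻) < CH₃O⁻ < benzoate < SR'₂

SR'₂: pKₐ(R'₂SH⁺) ≈ -7
benzoate: pKₐ(C₆H₅COOH) ≈ 4.2
CH₃O⁻: pKₐ(CH₃OH) ≈ 15.5
hydride (H⁻): pKₐ(H₂) ≈ 36
Reversing gives the worst-to-best order requested.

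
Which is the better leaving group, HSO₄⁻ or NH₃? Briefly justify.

HSO₄⁻

HSO₄⁻ is the better leaving group.
pKₐ(H₂SO₄) ≈ -3 versus pKₐ(NH₄⁺) ≈ 9.2: HSO₄⁻ is the much weaker base.
Conjugate base of a strong mineral acid.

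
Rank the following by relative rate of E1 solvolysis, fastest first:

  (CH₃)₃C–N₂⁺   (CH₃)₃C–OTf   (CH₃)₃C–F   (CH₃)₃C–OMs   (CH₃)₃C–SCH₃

Same R in every case — rank the leaving groups.
Rank by basicity of the departing species: weakest base leaves most easily.
(CH₃)₃C–N₂⁺ loses N₂: no meaningful conjugate acid; N₂ departs as an exceptionally stable neutral molecule
(CH₃)₃C–OTf loses OTf⁻: pKₐ(CF₃SO₃H (triflic acid)) ≈ -14
(CH₃)₃C–OMs loses OMs⁻: pKₐ(CH₃SO₃H (MsOH)) ≈ -1.9
(CH₃)₃C–F loses F⁻: pKₐ(HF) ≈ 3.2
(CH₃)₃C–SCH₃ loses RS⁻: pKₐ(RSH (a thiol)) ≈ 10.5

(CH₃)₃C–N₂⁺ > (CH₃)₃C–OTf > (CH₃)₃C–OMs > (CH₃)₃C–F > (CH₃)₃C–SCH₃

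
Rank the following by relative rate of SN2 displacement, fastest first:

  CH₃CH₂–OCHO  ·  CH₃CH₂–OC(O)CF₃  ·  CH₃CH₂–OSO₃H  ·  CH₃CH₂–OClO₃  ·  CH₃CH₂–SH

Same R in every case — rank the leaving groups.
A good leaving group is a weak base: the lower the pKₐ of its conjugate acid, the more readily it departs.
CH₃CH₂–OClO₃ loses ClO₄⁻: pKₐ(HClO₄) ≈ -10
CH₃CH₂–OSO₃H loses HSO₄⁻: pKₐ(H₂SO₄) ≈ -3
CH₃CH₂–OC(O)CF₃ loses CF₃COO⁻: pKₐ(CF₃COOH) ≈ 0.2
CH₃CH₂–OCHO loses HCOO⁻: pKₐ(HCOOH) ≈ 3.8
CH₃CH₂–SH loses HS⁻: pKₐ(H₂S) ≈ 7

CH₃CH₂–OClO₃ > CH₃CH₂–OSO₃H > CH₃CH₂–OC(O)CF₃ > CH₃CH₂–OCHO > CH₃CH₂–SH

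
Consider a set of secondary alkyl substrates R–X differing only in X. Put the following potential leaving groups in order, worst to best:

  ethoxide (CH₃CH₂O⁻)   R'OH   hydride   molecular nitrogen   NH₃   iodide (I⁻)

hydride < ethoxide (CH₃CH₂O⁻) < NH₃ < R'OH < iodide (I⁻) < molecular nitrogen

Rank by basicity of the departing species: weakest base leaves most easily.
molecular nitrogen: no meaningful conjugate acid; N₂ departs as an exceptionally stable neutral molecule
iodide (I⁻): pKₐ(HI) ≈ -10
R'OH: pKₐ(R'OH₂⁺) ≈ -2.4 — neutral; leaves from a protonated ether (an oxonium ion, R–O(H)R'⁺)
NH₃: pKₐ(NH₄⁺) ≈ 9.2 — neutral but moderately basic; leaves from R–NH₃⁺
ethoxide (CH₃CH₂O⁻): pKₐ(CH₃CH₂OH) ≈ 16
hydride: pKₐ(H₂) ≈ 36 — extremely strong base; leaves only in special hydride-transfer contexts
Listed from poorest to best leaving group as asked.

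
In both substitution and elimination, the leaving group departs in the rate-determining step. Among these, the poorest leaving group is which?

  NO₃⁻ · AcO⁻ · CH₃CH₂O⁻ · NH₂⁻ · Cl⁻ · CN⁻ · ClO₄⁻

NH₂⁻

Rank by basicity of the departing species: weakest base leaves most easily.
ClO₄⁻: pKₐ(HClO₄) ≈ -10
Cl⁻: pKₐ(HCl) ≈ -7
NO₃⁻: pKₐ(HNO₃) ≈ -1.3
AcO⁻: pKₐ(CH₃COOH) ≈ 4.8
CN⁻: pKₐ(HCN) ≈ 9.2
CH₃CH₂O⁻: pKₐ(CH₃CH₂OH) ≈ 16
NH₂⁻: pKₐ(NH₃) ≈ 38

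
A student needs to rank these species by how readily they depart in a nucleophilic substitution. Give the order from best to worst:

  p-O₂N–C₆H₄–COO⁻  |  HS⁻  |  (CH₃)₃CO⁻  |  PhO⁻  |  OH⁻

p-O₂N–C₆H₄–COO⁻: pKₐ(p-nitrobenzoic acid) ≈ 3.4
HS⁻: pKₐ(H₂S) ≈ 7
PhO⁻: pKₐ(C₆H₅OH (phenol)) ≈ 10 — resonance into the ring helps, but still a poor LG
OH⁻: pKₐ(H₂O) ≈ 15.7 — strong base; essentially never leaves without prior activation
(CH₃)₃CO⁻: pKₐ(t-BuOH) ≈ 18 — bulky, strongly basic alkoxide

p-O₂N–C₆H₄–COO⁻ > HS⁻ > PhO⁻ > OH⁻ > (CH₃)₃CO⁻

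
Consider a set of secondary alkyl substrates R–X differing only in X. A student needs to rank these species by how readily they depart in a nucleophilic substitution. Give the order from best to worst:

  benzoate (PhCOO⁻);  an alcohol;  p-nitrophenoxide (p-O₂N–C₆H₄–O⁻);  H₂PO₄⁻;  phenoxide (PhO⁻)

an alcohol > H₂PO₄⁻ > benzoate (PhCOO⁻) > p-nitrophenoxide (p-O₂N–C₆H₄–O⁻) > phenoxide (PhO⁻)

A good leaving group is a weak base: the lower the pKₐ of its conjugate acid, the more readily it departs.
an alcohol: pKₐ(R'OH₂⁺) ≈ -2.4
H₂PO₄⁻: pKₐ(H₃PO₄) ≈ 2.1
benzoate (PhCOO⁻): pKₐ(C₆H₅COOH) ≈ 4.2 — aryl carboxylate
p-nitrophenoxide (p-O₂N–C₆H₄–O⁻): pKₐ(p-nitrophenol) ≈ 7.2 — nitro group delocalises the charge; the classic chromogenic LG
phenoxide (PhO⁻): pKₐ(C₆H₅OH (phenol)) ≈ 10 — resonance into the ring helps, but still a poor LG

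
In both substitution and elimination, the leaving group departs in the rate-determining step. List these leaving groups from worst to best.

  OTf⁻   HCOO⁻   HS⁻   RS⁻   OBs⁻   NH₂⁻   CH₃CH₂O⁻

OTf⁻: pKₐ(CF₃SO₃H (triflic acid)) ≈ -14
OBs⁻: pKₐ(p-BrC₆H₄SO₃H) ≈ -2.8
HCOO⁻: pKₐ(HCOOH) ≈ 3.8
HS⁻: pKₐ(H₂S) ≈ 7
RS⁻: pKₐ(RSH (a thiol)) ≈ 10.5
CH₃CH₂O⁻: pKₐ(CH₃CH₂OH) ≈ 16
NH₂⁻: pKₐ(NH₃) ≈ 38
Listed from poorest to best leaving group as asked.

NH₂⁻ < CH₃CH₂O⁻ < RS⁻ < HS⁻ < HCOO⁻ < OBs⁻ < OTf⁻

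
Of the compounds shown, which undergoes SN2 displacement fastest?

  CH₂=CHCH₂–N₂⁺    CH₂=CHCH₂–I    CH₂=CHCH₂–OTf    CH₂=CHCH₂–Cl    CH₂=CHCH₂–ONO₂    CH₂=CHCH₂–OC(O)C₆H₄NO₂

CH₂=CHCH₂–N₂⁺

With the same alkyl group throughout, only the leaving group differentiates the rates.
The more stable X⁻ (or X) is on its own — i.e. the weaker a base it is — the better a leaving group it makes.
CH₂=CHCH₂–N₂⁺ loses N₂: no meaningful conjugate acid; N₂ departs as an exceptionally stable neutral molecule
CH₂=CHCH₂–OTf loses OTf⁻: pKₐ(CF₃SO₃H (triflic acid)) ≈ -14
CH₂=CHCH₂–I loses I⁻: pKₐ(HI) ≈ -10
CH₂=CHCH₂–Cl loses Cl⁻: pKₐ(HCl) ≈ -7
CH₂=CHCH₂–ONO₂ loses NO₃⁻: pKₐ(HNO₃) ≈ -1.3
CH₂=CHCH₂–OC(O)C₆H₄NO₂ loses p-O₂N–C₆H₄–COO⁻: pKₐ(p-nitrobenzoic acid) ≈ 3.4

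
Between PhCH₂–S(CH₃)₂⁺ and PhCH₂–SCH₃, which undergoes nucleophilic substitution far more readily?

PhCH₂–S(CH₃)₂⁺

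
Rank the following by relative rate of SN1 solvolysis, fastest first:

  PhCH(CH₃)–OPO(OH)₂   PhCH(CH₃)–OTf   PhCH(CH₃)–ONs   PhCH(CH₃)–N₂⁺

Same R in every case — rank the leaving groups.
Leaving-group ability tracks the stability of the departed species; conjugate-acid pKₐ is the usual yardstick (lower pKₐ → better LG).
PhCH(CH₃)–N₂⁺ loses N₂: no meaningful conjugate acid; N₂ departs as an exceptionally stable neutral molecule
PhCH(CH₃)–OTf loses OTf⁻: pKₐ(CF₃SO₃H (triflic acid)) ≈ -14
PhCH(CH₃)–ONs loses ONs⁻: pKₐ(p-O₂NC₆H₄SO₃H) ≈ -3.5
PhCH(CH₃)–OPO(OH)₂ loses H₂PO₄⁻: pKₐ(H₃PO₄) ≈ 2.1

PhCH(CH₃)–N₂⁺ > PhCH(CH₃)–OTf > PhCH(CH₃)–ONs > PhCH(CH₃)–OPO(OH)₂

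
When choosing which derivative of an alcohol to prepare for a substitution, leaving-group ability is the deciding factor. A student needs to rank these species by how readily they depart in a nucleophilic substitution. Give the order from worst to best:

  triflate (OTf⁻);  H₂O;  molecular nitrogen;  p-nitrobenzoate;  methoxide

methoxide < p-nitrobenzoate < H₂O < triflate (OTf⁻) < molecular nitrogen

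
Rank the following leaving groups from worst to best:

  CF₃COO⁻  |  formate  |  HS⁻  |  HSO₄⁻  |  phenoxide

phenoxide < HS⁻ < formate < CF₃COO⁻ < HSO₄⁻

The more stable X⁻ (or X) is on its own — i.e. the weaker a base it is — the better a leaving group it makes.
HSO₄⁻: pKₐ(H₂SO₄) ≈ -3 — conjugate base of a strong mineral acid
CF₃COO⁻: pKₐ(CF₃COOH) ≈ 0.2 — strongly electron-withdrawing CF₃ stabilises the carboxylate
formate: pKₐ(HCOOH) ≈ 3.8
HS⁻: pKₐ(H₂S) ≈ 7
phenoxide: pKₐ(C₆H₅OH (phenol)) ≈ 10
Reversing gives the worst-to-best order requested.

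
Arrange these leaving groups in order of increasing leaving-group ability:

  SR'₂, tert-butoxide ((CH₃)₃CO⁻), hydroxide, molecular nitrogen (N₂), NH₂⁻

A good leaving group is a weak base: the lower the pKₐ of its conjugate acid, the more readily it departs.
molecular nitrogen (N₂): no meaningful conjugate acid; N₂ departs as an exceptionally stable neutral molecule
SR'₂: pKₐ(R'₂SH⁺) ≈ -7
hydroxide: pKₐ(H₂O) ≈ 15.7 — strong base; essentially never leaves without prior activation
tert-butoxide ((CH₃)₃CO⁻): pKₐ(t-BuOH) ≈ 18
NH₂⁻: pKₐ(NH₃) ≈ 38 — extremely strong base; never a leaving group
Listed from poorest to best leaving group as asked.

NH₂⁻ < tert-butoxide ((CH₃)₃CO⁻) < hydroxide < SR'₂ < molecular nitrogen (N₂)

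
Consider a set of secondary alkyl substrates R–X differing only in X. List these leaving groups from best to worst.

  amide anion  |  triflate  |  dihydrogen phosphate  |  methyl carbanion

triflate > dihydrogen phosphate > amide anion > methyl carbanion

Leaving-group ability tracks the stability of the departed species; conjugate-acid pKₐ is the usual yardstick (lower pKₐ → better LG).
triflate: pKₐ(CF₃SO₃H (triflic acid)) ≈ -14
dihydrogen phosphate: pKₐ(H₃PO₄) ≈ 2.1
amide anion: pKₐ(NH₃) ≈ 38
methyl carbanion: pKₐ(CH₄) ≈ 48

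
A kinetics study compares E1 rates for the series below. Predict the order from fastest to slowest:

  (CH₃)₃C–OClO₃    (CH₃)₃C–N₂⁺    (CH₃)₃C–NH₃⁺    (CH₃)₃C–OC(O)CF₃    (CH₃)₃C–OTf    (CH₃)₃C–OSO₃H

(CH₃)₃C–N₂⁺ > (CH₃)₃C–OTf > (CH₃)₃C–OClO₃ > (CH₃)₃C–OSO₃H > (CH₃)₃C–OC(O)CF₃ > (CH₃)₃C–NH₃⁺

The skeletons are identical, so relative rate is governed entirely by leaving-group ability.
The more stable X⁻ (or X) is on its own — i.e. the weaker a base it is — the better a leaving group it makes.
(CH₃)₃C–N₂⁺ loses N₂: no meaningful conjugate acid; N₂ departs as an exceptionally stable neutral molecule
(CH₃)₃C–OTf loses OTf⁻: pKₐ(CF₃SO₃H (triflic acid)) ≈ -14
(CH₃)₃C–OClO₃ loses ClO₄⁻: pKₐ(HClO₄) ≈ -10
(CH₃)₃C–OSO₃H loses HSO₄⁻: pKₐ(H₂SO₄) ≈ -3
(CH₃)₃C–OC(O)CF₃ loses CF₃COO⁻: pKₐ(CF₃COOH) ≈ 0.2
(CH₃)₃C–NH₃⁺ loses NH₃: pKₐ(NH₄⁺) ≈ 9.2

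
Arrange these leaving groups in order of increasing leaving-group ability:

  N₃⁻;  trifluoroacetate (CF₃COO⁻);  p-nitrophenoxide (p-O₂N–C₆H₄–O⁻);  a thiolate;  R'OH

a thiolate < p-nitrophenoxide (p-O₂N–C₆H₄–O⁻) < N₃⁻ < trifluoroacetate (CF₃COO⁻) < R'OH

Leaving-group ability tracks the stability of the departed species; conjugate-acid pKₐ is the usual yardstick (lower pKₐ → better LG).
R'OH: pKₐ(R'OH₂⁺) ≈ -2.4
trifluoroacetate (CF₃COO⁻): pKₐ(CF₃COOH) ≈ 0.2 — strongly electron-withdrawing CF₃ stabilises the carboxylate
N₃⁻: pKₐ(HN₃) ≈ 4.7
p-nitrophenoxide (p-O₂N–C₆H₄–O⁻): pKₐ(p-nitrophenol) ≈ 7.2
a thiolate: pKₐ(RSH (a thiol)) ≈ 10.5 — moderately basic; rarely leaves without activation
The question asks for worst first, so the sequence is read in increasing leaving-group ability.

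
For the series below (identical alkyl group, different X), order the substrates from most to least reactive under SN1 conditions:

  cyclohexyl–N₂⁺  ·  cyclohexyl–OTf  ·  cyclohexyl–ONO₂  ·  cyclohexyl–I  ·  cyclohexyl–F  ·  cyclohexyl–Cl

cyclohexyl–N₂⁺ > cyclohexyl–OTf > cyclohexyl–I > cyclohexyl–Cl > cyclohexyl–ONO₂ > cyclohexyl–F

With the same alkyl group throughout, only the leaving group differentiates the rates.
Leaving-group ability tracks the stability of the departed species; conjugate-acid pKₐ is the usual yardstick (lower pKₐ → better LG).
cyclohexyl–N₂⁺ loses N₂: no meaningful conjugate acid; N₂ departs as an exceptionally stable neutral molecule
cyclohexyl–OTf loses OTf⁻: pKₐ(CF₃SO₃H (triflic acid)) ≈ -14
cyclohexyl–I loses I⁻: pKₐ(HI) ≈ -10
cyclohexyl–Cl loses Cl⁻: pKₐ(HCl) ≈ -7
cyclohexyl–ONO₂ loses NO₃⁻: pKₐ(HNO₃) ≈ -1.3
cyclohexyl–F loses F⁻: pKₐ(HF) ≈ 3.2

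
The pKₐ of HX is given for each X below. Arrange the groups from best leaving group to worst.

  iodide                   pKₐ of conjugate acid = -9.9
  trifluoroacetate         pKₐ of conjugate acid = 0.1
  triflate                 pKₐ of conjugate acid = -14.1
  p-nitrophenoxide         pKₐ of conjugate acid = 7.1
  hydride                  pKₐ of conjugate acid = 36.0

Lower conjugate-acid pKₐ ⇒ weaker base ⇒ better leaving group.
Sorting by the given values: triflate (-14.1), iodide (-9.9), trifluoroacetate (0.1), p-nitrophenoxide (7.1), hydride (36.0).

triflate > iodide > trifluoroacetate > p-nitrophenoxide > hydride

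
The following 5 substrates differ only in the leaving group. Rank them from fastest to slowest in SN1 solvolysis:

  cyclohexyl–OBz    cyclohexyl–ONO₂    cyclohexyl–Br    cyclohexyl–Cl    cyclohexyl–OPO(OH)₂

cyclohexyl–Br > cyclohexyl–Cl > cyclohexyl–ONO₂ > cyclohexyl–OPO(OH)₂ > cyclohexyl–OBz

Identical carbon frameworks mean the comparison reduces to leaving-group quality.
The more stable X⁻ (or X) is on its own — i.e. the weaker a base it is — the better a leaving group it makes.
cyclohexyl–Br loses Br⁻: pKₐ(HBr) ≈ -9
cyclohexyl–Cl loses Cl⁻: pKₐ(HCl) ≈ -7
cyclohexyl–ONO₂ loses NO₃⁻: pKₐ(HNO₃) ≈ -1.3
cyclohexyl–OPO(OH)₂ loses H₂PO₄⁻: pKₐ(H₃PO₄) ≈ 2.1
cyclohexyl–OBz loses PhCOO⁻: pKₐ(C₆H₅COOH) ≈ 4.2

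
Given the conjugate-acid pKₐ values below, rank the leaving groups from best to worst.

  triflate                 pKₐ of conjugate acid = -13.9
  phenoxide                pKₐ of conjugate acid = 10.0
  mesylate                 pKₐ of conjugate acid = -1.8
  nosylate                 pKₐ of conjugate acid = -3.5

triflate > nosylate > mesylate > phenoxide

Lower conjugate-acid pKₐ ⇒ weaker base ⇒ better leaving group.
Sorting by the given values: triflate (-13.9), nosylate (-3.5), mesylate (-1.8), phenoxide (10.0).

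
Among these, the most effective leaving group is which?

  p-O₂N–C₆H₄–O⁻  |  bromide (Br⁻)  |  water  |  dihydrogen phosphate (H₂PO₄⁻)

Leaving-group ability tracks the stability of the departed species; conjugate-acid pKₐ is the usual yardstick (lower pKₐ → better LG).
bromide (Br⁻): pKₐ(HBr) ≈ -9
water: pKₐ(H₃O⁺) ≈ -1.7
dihydrogen phosphate (H₂PO₄⁻): pKₐ(H₃PO₄) ≈ 2.1
p-O₂N–C₆H₄–O⁻: pKₐ(p-nitrophenol) ≈ 7.2

bromide (Br⁻)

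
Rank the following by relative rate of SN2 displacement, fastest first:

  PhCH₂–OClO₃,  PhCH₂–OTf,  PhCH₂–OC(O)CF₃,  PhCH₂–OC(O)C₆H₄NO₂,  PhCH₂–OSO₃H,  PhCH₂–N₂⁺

PhCH₂–N₂⁺ > PhCH₂–OTf > PhCH₂–OClO₃ > PhCH₂–OSO₃H > PhCH₂–OC(O)CF₃ > PhCH₂–OC(O)C₆H₄NO₂

The skeletons are identical, so relative rate is governed entirely by leaving-group ability.
Leaving-group ability tracks the stability of the departed species; conjugate-acid pKₐ is the usual yardstick (lower pKₐ → better LG).
PhCH₂–N₂⁺ loses N₂: no meaningful conjugate acid; N₂ departs as an exceptionally stable neutral molecule
PhCH₂–OTf loses OTf⁻: pKₐ(CF₃SO₃H (triflic acid)) ≈ -14
PhCH₂–OClO₃ loses ClO₄⁻: pKₐ(HClO₄) ≈ -10
PhCH₂–OSO₃H loses HSO₄⁻: pKₐ(H₂SO₄) ≈ -3
PhCH₂–OC(O)CF₃ loses CF₃COO⁻: pKₐ(CF₃COOH) ≈ 0.2
PhCH₂–OC(O)C₆H₄NO₂ loses p-O₂N–C₆H₄–COO⁻: pKₐ(p-nitrobenzoic acid) ≈ 3.4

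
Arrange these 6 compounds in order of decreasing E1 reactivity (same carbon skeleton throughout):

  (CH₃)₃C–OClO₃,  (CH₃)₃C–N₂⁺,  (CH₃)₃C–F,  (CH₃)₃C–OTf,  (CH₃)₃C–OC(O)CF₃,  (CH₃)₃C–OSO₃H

Same R in every case — rank the leaving groups.
Rank by basicity of the departing species: weakest base leaves most easily.
(CH₃)₃C–N₂⁺ loses N₂: no meaningful conjugate acid; N₂ departs as an exceptionally stable neutral molecule
(CH₃)₃C–OTf loses OTf⁻: pKₐ(CF₃SO₃H (triflic acid)) ≈ -14
(CH₃)₃C–OClO₃ loses ClO₄⁻: pKₐ(HClO₄) ≈ -10
(CH₃)₃C–OSO₃H loses HSO₄⁻: pKₐ(H₂SO₄) ≈ -3
(CH₃)₃C–OC(O)CF₃ loses CF₃COO⁻: pKₐ(CF₃COOH) ≈ 0.2
(CH₃)₃C–F loses F⁻: pKₐ(HF) ≈ 3.2

(CH₃)₃C–N₂⁺ > (CH₃)₃C–OTf > (CH₃)₃C–OClO₃ > (CH₃)₃C–OSO₃H > (CH₃)₃C–OC(O)CF₃ > (CH₃)₃C–F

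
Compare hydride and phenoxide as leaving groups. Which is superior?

phenoxide

phenoxide is the better leaving group.
pKₐ(C₆H₅OH (phenol)) ≈ 10 versus pKₐ(H₂) ≈ 36: phenoxide is the much weaker base.
Resonance into the ring helps, but still a poor LG.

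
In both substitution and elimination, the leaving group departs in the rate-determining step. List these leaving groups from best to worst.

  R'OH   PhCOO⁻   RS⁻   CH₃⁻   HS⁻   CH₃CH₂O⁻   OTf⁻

A good leaving group is a weak base: the lower the pKₐ of its conjugate acid, the more readily it departs.
OTf⁻: pKₐ(CF₃SO₃H (triflic acid)) ≈ -14 — charge spread over three oxygens and a CF₃ group; the premier leaving group in synthesis
R'OH: pKₐ(R'OH₂⁺) ≈ -2.4 — neutral; leaves from a protonated ether (an oxonium ion, R–O(H)R'⁺)
PhCOO⁻: pKₐ(C₆H₅COOH) ≈ 4.2 — aryl carboxylate
HS⁻: pKₐ(H₂S) ≈ 7
RS⁻: pKₐ(RSH (a thiol)) ≈ 10.5 — moderately basic; rarely leaves without activation
CH₃CH₂O⁻: pKₐ(CH₃CH₂OH) ≈ 16 — strong base; alkoxides do not leave unassisted
CH₃⁻: pKₐ(CH₄) ≈ 48 — unstabilised carbanion; the worst conceivable leaving group

OTf⁻ > R'OH > PhCOO⁻ > HS⁻ > RS⁻ > CH₃CH₂O⁻ > CH₃⁻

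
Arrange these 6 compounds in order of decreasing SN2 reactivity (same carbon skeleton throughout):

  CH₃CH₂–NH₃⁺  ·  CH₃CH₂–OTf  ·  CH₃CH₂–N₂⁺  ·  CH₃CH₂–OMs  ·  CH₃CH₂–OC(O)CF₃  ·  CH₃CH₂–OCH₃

Identical carbon frameworks mean the comparison reduces to leaving-group quality.
A good leaving group is a weak base: the lower the pKₐ of its conjugate acid, the more readily it departs.
CH₃CH₂–N₂⁺ loses N₂: no meaningful conjugate acid; N₂ departs as an exceptionally stable neutral molecule
CH₃CH₂–OTf loses OTf⁻: pKₐ(CF₃SO₃H (triflic acid)) ≈ -14
CH₃CH₂–OMs loses OMs⁻: pKₐ(CH₃SO₃H (MsOH)) ≈ -1.9
CH₃CH₂–OC(O)CF₃ loses CF₃COO⁻: pKₐ(CF₃COOH) ≈ 0.2
CH₃CH₂–NH₃⁺ loses NH₃: pKₐ(NH₄⁺) ≈ 9.2
CH₃CH₂–OCH₃ loses CH₃O⁻: pKₐ(CH₃OH) ≈ 15.5

CH₃CH₂–N₂⁺ > CH₃CH₂–OTf > CH₃CH₂–OMs > CH₃CH₂–OC(O)CF₃ > CH₃CH₂–NH₃⁺ > CH₃CH₂–OCH₃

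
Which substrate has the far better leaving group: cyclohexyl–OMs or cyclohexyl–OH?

From cyclohexyl–OH the departing group would be OH⁻ (pKₐ(H₂O) ≈ 15.7). Strong base; essentially never leaves without prior activation.
From cyclohexyl–OMs the leaving group is OMs⁻ (pKₐ(CH₃SO₃H (MsOH)) ≈ -1.9). Resonance-delocalised alkanesulfonate.
(In practice cyclohexyl–OMs is made from cyclohexyl–OH by treatment with MsCl / Et₃N, converting the hydroxyl into a mesylate.)

cyclohexyl–OMs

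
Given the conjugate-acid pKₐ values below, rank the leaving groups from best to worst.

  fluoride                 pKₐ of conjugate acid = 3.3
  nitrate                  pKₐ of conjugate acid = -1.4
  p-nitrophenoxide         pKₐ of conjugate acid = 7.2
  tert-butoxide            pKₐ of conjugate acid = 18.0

Lower conjugate-acid pKₐ ⇒ weaker base ⇒ better leaving group.
Sorting by the given values: nitrate (-1.4), fluoride (3.3), p-nitrophenoxide (7.2), tert-butoxide (18.0).

nitrate > fluoride > p-nitrophenoxide > tert-butoxide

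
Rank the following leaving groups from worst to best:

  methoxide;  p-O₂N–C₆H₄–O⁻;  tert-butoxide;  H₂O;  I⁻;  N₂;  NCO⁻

tert-butoxide < methoxide < p-O₂N–C₆H₄–O⁻ < NCO⁻ < H₂O < I⁻ < N₂

N₂: no meaningful conjugate acid; N₂ departs as an exceptionally stable neutral molecule
I⁻: pKₐ(HI) ≈ -10
H₂O: pKₐ(H₃O⁺) ≈ -1.7
NCO⁻: pKₐ(HOCN) ≈ 3.5
p-O₂N–C₆H₄–O⁻: pKₐ(p-nitrophenol) ≈ 7.2
methoxide: pKₐ(CH₃OH) ≈ 15.5
tert-butoxide: pKₐ(t-BuOH) ≈ 18
The question asks for worst first, so the sequence is read in increasing leaving-group ability.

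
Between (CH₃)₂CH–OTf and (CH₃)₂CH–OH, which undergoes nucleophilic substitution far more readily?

(CH₃)₂CH–OTf

From (CH₃)₂CH–OH the departing group would be OH⁻ (pKₐ(H₂O) ≈ 15.7). Strong base; essentially never leaves without prior activation.
From (CH₃)₂CH–OTf the leaving group is OTf⁻ (pKₐ(CF₃SO₃H (triflic acid)) ≈ -14). Charge spread over three oxygens and a CF₃ group; the premier leaving group in synthesis.
(In practice (CH₃)₂CH–OTf is made from (CH₃)₂CH–OH by treatment with Tf₂O / 2,6-lutidine, converting the hydroxyl into a triflate.)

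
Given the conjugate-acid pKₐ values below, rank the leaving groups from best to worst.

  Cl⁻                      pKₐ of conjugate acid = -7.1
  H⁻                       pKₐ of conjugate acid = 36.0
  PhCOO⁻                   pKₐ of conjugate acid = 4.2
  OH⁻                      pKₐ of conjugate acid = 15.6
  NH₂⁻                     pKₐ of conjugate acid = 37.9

Cl⁻ > PhCOO⁻ > OH⁻ > H⁻ > NH₂⁻

Lower conjugate-acid pKₐ ⇒ weaker base ⇒ better leaving group.
Sorting by the given values: Cl⁻ (-7.1), PhCOO⁻ (4.2), OH⁻ (15.6), H⁻ (36.0), NH₂⁻ (37.9).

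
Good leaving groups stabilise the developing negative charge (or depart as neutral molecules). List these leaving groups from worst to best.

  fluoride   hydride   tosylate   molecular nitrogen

hydride < fluoride < tosylate < molecular nitrogen

A good leaving group is a weak base: the lower the pKₐ of its conjugate acid, the more readily it departs.
molecular nitrogen: no meaningful conjugate acid; N₂ departs as an exceptionally stable neutral molecule
tosylate: pKₐ(p-CH₃C₆H₄SO₃H (TsOH)) ≈ -2.8
fluoride: pKₐ(HF) ≈ 3.2
hydride: pKₐ(H₂) ≈ 36
Listed from poorest to best leaving group as asked.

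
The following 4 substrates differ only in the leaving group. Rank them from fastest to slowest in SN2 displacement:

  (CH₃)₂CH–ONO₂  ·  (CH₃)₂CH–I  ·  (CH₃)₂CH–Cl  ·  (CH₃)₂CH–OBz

(CH₃)₂CH–I > (CH₃)₂CH–Cl > (CH₃)₂CH–ONO₂ > (CH₃)₂CH–OBz

Identical carbon frameworks mean the comparison reduces to leaving-group quality.
Leaving-group ability tracks the stability of the departed species; conjugate-acid pKₐ is the usual yardstick (lower pKₐ → better LG).
(CH₃)₂CH–I loses I⁻: pKₐ(HI) ≈ -10
(CH₃)₂CH–Cl loses Cl⁻: pKₐ(HCl) ≈ -7
(CH₃)₂CH–ONO₂ loses NO₃⁻: pKₐ(HNO₃) ≈ -1.3
(CH₃)₂CH–OBz loses PhCOO⁻: pKₐ(C₆H₅COOH) ≈ 4.2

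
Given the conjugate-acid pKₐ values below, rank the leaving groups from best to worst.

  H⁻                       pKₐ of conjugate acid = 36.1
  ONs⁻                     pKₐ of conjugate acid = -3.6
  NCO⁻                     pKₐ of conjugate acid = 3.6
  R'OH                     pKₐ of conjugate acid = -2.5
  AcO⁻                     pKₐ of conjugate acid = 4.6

ONs⁻ > R'OH > NCO⁻ > AcO⁻ > H⁻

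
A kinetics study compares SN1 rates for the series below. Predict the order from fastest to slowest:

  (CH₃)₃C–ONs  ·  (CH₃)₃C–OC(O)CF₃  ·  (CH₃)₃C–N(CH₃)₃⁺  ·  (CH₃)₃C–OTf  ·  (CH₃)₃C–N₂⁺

(CH₃)₃C–N₂⁺ > (CH₃)₃C–OTf > (CH₃)₃C–ONs > (CH₃)₃C–OC(O)CF₃ > (CH₃)₃C–N(CH₃)₃⁺

The skeletons are identical, so relative rate is governed entirely by leaving-group ability.
A good leaving group is a weak base: the lower the pKₐ of its conjugate acid, the more readily it departs.
(CH₃)₃C–N₂⁺ loses N₂: no meaningful conjugate acid; N₂ departs as an exceptionally stable neutral molecule
(CH₃)₃C–OTf loses OTf⁻: pKₐ(CF₃SO₃H (triflic acid)) ≈ -14
(CH₃)₃C–ONs loses ONs⁻: pKₐ(p-O₂NC₆H₄SO₃H) ≈ -3.5
(CH₃)₃C–OC(O)CF₃ loses CF₃COO⁻: pKₐ(CF₃COOH) ≈ 0.2
(CH₃)₃C–N(CH₃)₃⁺ loses NR'₃: pKₐ(R'₃NH⁺) ≈ 10.7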